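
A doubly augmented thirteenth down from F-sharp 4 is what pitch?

Counting six letter names plus an octave down from F lands on A.
Moving 23 semitones down from F#4 (the size of a doubly augmented thirteenth) reaches Abb2.

A-double-flat 2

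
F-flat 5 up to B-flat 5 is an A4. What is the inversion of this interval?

diminished 5th

Interval numbers invert to sum to nine: 4 + 5 = 9, so a fourth inverts to a fifth.
Quality inverts too: augmented becomes diminished. That makes the inversion a diminished fifth.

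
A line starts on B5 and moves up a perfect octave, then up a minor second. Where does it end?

C7

Up a perfect octave from B5: B6 (12 semitones up).
B6 up a minor second → C7 (1 semitone).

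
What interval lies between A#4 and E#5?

A to E spans five letter names (A-B-C-D-E), so the interval is some kind of fifth.
Counting semitones, A#4→E#5 is 7, which is the perfect fifth.

perfect fifth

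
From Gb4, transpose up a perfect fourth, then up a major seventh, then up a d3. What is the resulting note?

Dbb6

A perfect fourth up from Gb4 is Cb5.
Up a major seventh from Cb5: Bb5 (11 semitones up).
Bb5 up a diminished third → Dbb6 (2 semitones).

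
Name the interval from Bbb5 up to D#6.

doubly augmented third

B to D spans three letter names (B-C-D): a third.
A major third would be 4 semitones; Bbb5 to D#6 is 6, two semitones wider, so the interval is doubly augmented.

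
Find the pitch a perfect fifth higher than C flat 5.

G flat 5

The fifth takes the letter from C up to G.
Moving 7 semitones up from Cb5 (the size of a perfect fifth) reaches Gb5.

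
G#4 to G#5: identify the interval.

P8

G to G is the same letter name, plus an octave, so the interval is some kind of octave.
Counting semitones, G#4→G#5 is 12, which is the perfect octave.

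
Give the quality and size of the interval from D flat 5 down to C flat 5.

Descending from Db5 to Cb5 is the same interval as ascending Cb5 to Db5.
C to D spans two letter names (C-D): a second.
Cb5 to Db5 is 2 semitones, matching the major second exactly, so the quality is major.

major second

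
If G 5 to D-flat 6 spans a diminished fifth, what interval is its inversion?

The rule of nine gives the new number: 9 − 5 = 4, so a fifth becomes a fourth.
And diminished becomes augmented under inversion, so we get an augmented fourth.

A4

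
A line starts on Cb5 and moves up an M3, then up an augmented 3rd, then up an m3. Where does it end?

B5

Cb5 up a major third → Eb5 (4 semitones).
An augmented third up from Eb5 is G#5.
Up a minor third from G#5: B5 (3 semitones up).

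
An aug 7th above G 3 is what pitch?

The seventh takes the letter from G up to F.
An augmented seventh is 12 semitones; 12 semitones up from G3 gives F##4.

F-double-sharp 4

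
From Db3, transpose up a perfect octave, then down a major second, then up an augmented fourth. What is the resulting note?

Up a perfect octave from Db3: Db4 (12 semitones up).
A major second down from Db4 is Cb4.
Up an augmented fourth from Cb4: F4 (6 semitones up).

F4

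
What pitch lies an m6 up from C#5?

Six letter names up from C: A.
A minor sixth is 8 semitones; 8 semitones up from C#5 gives A5.

A5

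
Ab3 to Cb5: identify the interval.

minor tenth

A to C spans three letter names (A-B-C), plus an octave: a tenth.
At 15 semitones, Ab3→Cb5 falls one short of a major tenth: minor.
(Equivalently, a compound minor third: a minor third plus an octave.)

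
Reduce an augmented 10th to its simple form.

Each octave removed subtracts seven from the number: 10 − 7 = 3.
That makes an augmented tenth a compound augmented third — an octave plus an augmented third.

augmented 3rd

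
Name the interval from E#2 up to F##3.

major ninth

E to F spans two letter names (E-F), plus an octave, so the interval is some kind of ninth.
Counting semitones, E#2→F##3 is 14, which is the major ninth.
(Equivalently, a compound major second: a major second plus an octave.)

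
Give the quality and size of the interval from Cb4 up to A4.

C to A spans six letter names (C-D-E-F-G-A): a sixth.
Cb4 to A4 spans 10 semitones — one semitone wider than the major sixth (9) — giving an augmented sixth.

augmented sixth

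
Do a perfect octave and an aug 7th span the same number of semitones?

Yes

A perfect octave spans 12 semitones, and an augmented seventh also spans 12 semitones — they're enharmonic.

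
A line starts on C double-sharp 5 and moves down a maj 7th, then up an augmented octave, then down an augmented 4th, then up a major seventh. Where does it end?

Down a major seventh from C##5: D#4 (11 semitones down).
D#4 up an augmented octave → D##5 (13 semitones).
Down an augmented fourth from D##5: A#4 (6 semitones down).
A major seventh up from A#4 is G##5.

G double-sharp 5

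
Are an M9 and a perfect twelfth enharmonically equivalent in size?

A major ninth spans 14 semitones; a perfect twelfth spans 19 semitones. They differ by 5.

No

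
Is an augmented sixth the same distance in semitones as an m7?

Yes

An augmented sixth spans 10 semitones, and a minor seventh also spans 10 semitones — they're enharmonic.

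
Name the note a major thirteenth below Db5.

Fb3

Counting six letter names plus an octave down from D lands on F.
A major thirteenth spans 21 semitones, so from Db5 the target pitch is Fb3.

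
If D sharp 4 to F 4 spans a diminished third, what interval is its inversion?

augmented 6th

Inverted interval numbers add to nine, so a third pairs with a sixth (3 + 6 = 9).
The quality also flips — diminished becomes augmented — giving an augmented sixth.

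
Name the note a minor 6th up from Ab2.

The sixth takes the letter from A up to F.
Moving 8 semitones up from Ab2 (the size of a minor sixth) reaches Fb3.

Fb3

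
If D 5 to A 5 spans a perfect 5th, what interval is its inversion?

P4

The rule of nine gives the new number: 9 − 5 = 4, so a fifth becomes a fourth.
And perfect stays perfect under inversion, so we get a perfect fourth.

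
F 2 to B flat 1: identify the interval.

Descending from F2 to Bb1 is the same interval as ascending Bb1 to F2.
B to F spans five letter names (B-C-D-E-F) — that makes it a fifth of some quality.
The perfect fifth spans 7 semitones, and Bb1 to F2 is exactly 7 semitones — so this is a perfect fifth.

P5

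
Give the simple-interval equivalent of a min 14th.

minor 7th

Subtracting seven from the interval number removes an octave: 14 − 7 = 7.
That makes a minor fourteenth a compound minor seventh — an octave plus a minor seventh.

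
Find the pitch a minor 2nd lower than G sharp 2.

F double-sharp 2

Counting two letter names down from G lands on F.
A minor second spans 1 semitone, so from G#2 the target pitch is F##2.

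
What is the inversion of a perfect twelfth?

First reduce the compound perfect twelfth to its simple form, a perfect fifth.
The rule of nine gives the new number: 9 − 5 = 4, so a fifth becomes a fourth.
And perfect stays perfect under inversion, so we get a perfect fourth.

perfect 4th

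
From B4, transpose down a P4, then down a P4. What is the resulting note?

C#4

A perfect fourth down from B4 is F#4.
Down a perfect fourth from F#4: C#4 (5 semitones down).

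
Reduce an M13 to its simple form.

Each octave removed subtracts seven from the number: 13 − 7 = 6.
That makes a major thirteenth a compound major sixth — an octave plus a major sixth.

major sixth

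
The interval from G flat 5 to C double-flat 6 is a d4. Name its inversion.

The rule of nine gives the new number: 9 − 4 = 5, so a fourth becomes a fifth.
Quality inverts too: diminished becomes augmented. That makes the inversion an augmented fifth.

augmented fifth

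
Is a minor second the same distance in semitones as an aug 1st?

Yes

A minor second = 1 semitone = an augmented unison; enharmonically equal.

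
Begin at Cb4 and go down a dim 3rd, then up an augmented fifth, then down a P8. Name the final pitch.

E#3

Cb4 down a diminished third → A3 (2 semitones).
A3 up an augmented fifth → E#4 (8 semitones).
A perfect octave down from E#4 is E#3.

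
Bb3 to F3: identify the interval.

perfect fourth

Descending from Bb3 to F3 is the same interval as ascending F3 to Bb3.
F to B spans four letter names (F-G-A-B), so the interval is some kind of fourth.
F3 to Bb3 is 5 semitones, matching the perfect fourth exactly, so the quality is perfect.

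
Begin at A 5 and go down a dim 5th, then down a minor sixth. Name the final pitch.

F double-sharp 4

A5 down a diminished fifth → D#5 (6 semitones).
Down a minor sixth from D#5: F##4 (8 semitones down).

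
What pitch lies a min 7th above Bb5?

Ab6

Counting seven letter names up from B lands on A.
Moving 10 semitones up from Bb5 (the size of a minor seventh) reaches Ab6.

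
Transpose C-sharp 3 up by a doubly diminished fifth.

Counting five letter names up from C lands on G.
A doubly diminished fifth spans 5 semitones, so from C#3 the target pitch is Gb3.

G-flat 3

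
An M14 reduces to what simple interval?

M7

Each octave removed subtracts seven from the number: 14 − 7 = 7.
That makes a major fourteenth a compound major seventh — an octave plus a major seventh.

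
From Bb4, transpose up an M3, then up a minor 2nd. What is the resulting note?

Up a major third from Bb4: D5 (4 semitones up).
Up a minor second from D5: Eb5 (1 semitone up).

Eb5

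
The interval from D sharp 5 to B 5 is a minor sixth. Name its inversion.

Inverted interval numbers add to nine, so a sixth pairs with a third (6 + 3 = 9).
Quality inverts too: minor becomes major. That makes the inversion a major third.

major 3rd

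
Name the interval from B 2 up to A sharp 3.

M7

B to A spans seven letter names (B-C-D-E-F-G-A) — that makes it a seventh of some quality.
Counting semitones, B2→A#3 is 11, which is the major seventh.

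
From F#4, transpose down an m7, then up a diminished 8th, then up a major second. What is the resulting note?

A4

A minor seventh down from F#4 is G#3.
Up a diminished octave from G#3: G4 (11 semitones up).
Up a major second from G4: A4 (2 semitones up).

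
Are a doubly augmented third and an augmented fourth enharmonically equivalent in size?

A doubly augmented third spans 6 semitones, and an augmented fourth also spans 6 semitones — they're enharmonic.

Yes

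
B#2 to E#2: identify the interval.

perfect 5th

Descending from B#2 to E#2 is the same interval as ascending E#2 to B#2.
E to B spans five letter names (E-F-G-A-B): a fifth.
Counting semitones, E#2→B#2 is 7, which is the perfect fifth.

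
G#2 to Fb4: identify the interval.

G to F spans seven letter names (G-A-B-C-D-E-F), plus an octave, so the interval is some kind of fourteenth.
G#2 to Fb4 spans 20 semitones — three semitones narrower than the major fourteenth (23) — giving a doubly diminished fourteenth.
(Equivalently, a compound doubly diminished seventh: a doubly diminished seventh plus an octave.)

doubly diminished fourteenth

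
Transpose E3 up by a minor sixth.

The sixth takes the letter from E up to C.
A minor sixth is 8 semitones; 8 semitones up from E3 gives C4.

C4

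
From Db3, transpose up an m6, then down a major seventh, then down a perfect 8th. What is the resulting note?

Cbb2

Up a minor sixth from Db3: Bbb3 (8 semitones up).
Bbb3 down a major seventh → Cbb3 (11 semitones).
Down a perfect octave from Cbb3: Cbb2 (12 semitones down).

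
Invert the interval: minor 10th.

M6

First reduce the compound minor tenth to its simple form, a minor third.
The rule of nine gives the new number: 9 − 3 = 6, so a third becomes a sixth.
The quality also flips — minor becomes major — giving a major sixth.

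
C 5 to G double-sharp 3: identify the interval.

Descending from C5 to G##3 is the same interval as ascending G##3 to C5.
G to C spans four letter names (G-A-B-C), plus an octave — that makes it an eleventh of some quality.
A perfect eleventh would be 17 semitones; G##3 to C5 is 15, two semitones narrower, so the interval is doubly diminished.
(Equivalently, a compound doubly diminished fourth: a doubly diminished fourth plus an octave.)

doubly diminished eleventh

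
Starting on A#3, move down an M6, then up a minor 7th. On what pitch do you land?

B3

Down a major sixth from A#3: C#3 (9 semitones down).
C#3 up a minor seventh → B3 (10 semitones).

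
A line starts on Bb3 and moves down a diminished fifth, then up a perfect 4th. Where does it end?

Bb3 down a diminished fifth → E3 (6 semitones).
E3 up a perfect fourth → A3 (5 semitones).

A3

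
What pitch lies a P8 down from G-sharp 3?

G-sharp 2

The letter stays G (same as the start), shifted an octave down.
A perfect octave spans 12 semitones, so from G#3 the target pitch is G#2.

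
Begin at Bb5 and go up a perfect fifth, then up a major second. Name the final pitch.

Bb5 up a perfect fifth → F6 (7 semitones).
F6 up a major second → G6 (2 semitones).

G6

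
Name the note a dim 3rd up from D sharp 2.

Counting three letter names up from D lands on F.
Moving 2 semitones up from D#2 (the size of a diminished third) reaches F2.

F 2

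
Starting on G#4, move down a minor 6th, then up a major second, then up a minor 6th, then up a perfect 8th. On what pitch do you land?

A#5

Down a minor sixth from G#4: B#3 (8 semitones down).
Up a major second from B#3: C##4 (2 semitones up).
C##4 up a minor sixth → A#4 (8 semitones).
A perfect octave up from A#4 is A#5.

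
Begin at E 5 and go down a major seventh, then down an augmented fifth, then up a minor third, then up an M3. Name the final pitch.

F flat 4

Down a major seventh from E5: F4 (11 semitones down).
F4 down an augmented fifth → Bbb3 (8 semitones).
Bbb3 up a minor third → Dbb4 (3 semitones).
Dbb4 up a major third → Fb4 (4 semitones).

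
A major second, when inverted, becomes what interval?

Inverted interval numbers add to nine, so a second pairs with a seventh (2 + 7 = 9).
The quality also flips — major becomes minor — giving a minor seventh.

minor 7th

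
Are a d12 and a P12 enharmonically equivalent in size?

A diminished twelfth spans 18 semitones; a perfect twelfth spans 19 semitones. They differ by 1.

No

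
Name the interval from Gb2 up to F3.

G to F spans seven letter names (G-A-B-C-D-E-F), so the interval is some kind of seventh.
The major seventh spans 11 semitones, and Gb2 to F3 is exactly 11 semitones — so this is a major seventh.

major seventh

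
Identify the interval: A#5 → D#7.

P11

A to D spans four letter names (A-B-C-D), plus an octave, so the interval is some kind of eleventh.
A#5 to D#7 is 17 semitones, matching the perfect eleventh exactly, so the quality is perfect.
(Equivalently, a compound perfect fourth: a perfect fourth plus an octave.)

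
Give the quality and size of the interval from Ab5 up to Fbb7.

A to F spans six letter names (A-B-C-D-E-F), plus an octave: a thirteenth.
A major thirteenth would be 21 semitones; Ab5 to Fbb7 is 19, two semitones narrower, so the interval is diminished.
(Equivalently, a compound diminished sixth: a diminished sixth plus an octave.)

d13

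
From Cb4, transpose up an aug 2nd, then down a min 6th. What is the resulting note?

Cb4 up an augmented second → D4 (3 semitones).
D4 down a minor sixth → F#3 (8 semitones).

F#3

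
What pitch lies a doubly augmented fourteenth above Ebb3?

Seven letters up from E (plus an octave) reaches D.
A doubly augmented fourteenth is 25 semitones; 25 semitones up from Ebb3 gives D#5.

D#5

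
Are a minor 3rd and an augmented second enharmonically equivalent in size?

Yes

A minor third = 3 semitones = an augmented second; enharmonically equal.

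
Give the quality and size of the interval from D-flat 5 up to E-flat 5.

D to E spans two letter names (D-E) — that makes it a second of some quality.
Counting semitones, Db5→Eb5 is 2, which is the major second.

major 2nd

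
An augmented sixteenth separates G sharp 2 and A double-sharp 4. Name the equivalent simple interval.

Subtracting seven from the interval number removes an octave: 16 − 14 = 2.
That makes an augmented sixteenth a compound augmented second — 2 octaves plus an augmented second.

A2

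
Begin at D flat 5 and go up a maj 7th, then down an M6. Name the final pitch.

E flat 5

Up a major seventh from Db5: C6 (11 semitones up).
Down a major sixth from C6: Eb5 (9 semitones down).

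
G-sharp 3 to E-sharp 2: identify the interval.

m10

Descending from G#3 to E#2 is the same interval as ascending E#2 to G#3.
E to G spans three letter names (E-F-G), plus an octave: a tenth.
At 15 semitones, E#2→G#3 falls one short of a major tenth: minor.
(Equivalently, a compound minor third: a minor third plus an octave.)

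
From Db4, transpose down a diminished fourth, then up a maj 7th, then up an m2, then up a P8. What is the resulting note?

Down a diminished fourth from Db4: A3 (4 semitones down).
A major seventh up from A3 is G#4.
G#4 up a minor second → A4 (1 semitone).
A perfect octave up from A4 is A5.

A5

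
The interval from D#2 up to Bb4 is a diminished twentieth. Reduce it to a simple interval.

Subtracting seven from the interval number removes an octave: 20 − 14 = 6.
So a diminished twentieth is 2 octaves plus a diminished sixth. The quality is unchanged.

diminished sixth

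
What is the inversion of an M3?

Interval numbers invert to sum to nine: 3 + 6 = 9, so a third inverts to a sixth.
And major becomes minor under inversion, so we get a minor sixth.

minor 6th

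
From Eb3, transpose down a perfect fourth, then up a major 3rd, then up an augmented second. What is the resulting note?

E#3

Eb3 down a perfect fourth → Bb2 (5 semitones).
Up a major third from Bb2: D3 (4 semitones up).
An augmented second up from D3 is E#3.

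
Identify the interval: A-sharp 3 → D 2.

augmented twelfth

Descending from A#3 to D2 is the same interval as ascending D2 to A#3.
D to A spans five letter names (D-E-F-G-A), plus an octave, so the interval is some kind of twelfth.
D2 to A#3 spans 20 semitones — one semitone wider than the perfect twelfth (19) — giving an augmented twelfth.
(Equivalently, a compound augmented fifth: an augmented fifth plus an octave.)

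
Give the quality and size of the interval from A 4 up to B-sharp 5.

A to B spans two letter names (A-B), plus an octave, so the interval is some kind of ninth.
A4 to B#5 spans 15 semitones — one semitone wider than the major ninth (14) — giving an augmented ninth.
(Equivalently, a compound augmented second: an augmented second plus an octave.)

A9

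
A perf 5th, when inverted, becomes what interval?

The rule of nine gives the new number: 9 − 5 = 4, so a fifth becomes a fourth.
The quality also flips — perfect stays perfect — giving a perfect fourth.

perfect fourth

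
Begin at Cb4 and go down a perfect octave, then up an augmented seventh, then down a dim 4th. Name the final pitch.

Down a perfect octave from Cb4: Cb3 (12 semitones down).
An augmented seventh up from Cb3 is B3.
Down a diminished fourth from B3: F##3 (4 semitones down).

F##3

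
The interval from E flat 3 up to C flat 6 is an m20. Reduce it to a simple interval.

Take out 2 octaves (14 from the number): 20 − 14 = 6.
So a minor twentieth is 2 octaves plus a minor sixth. The quality is unchanged.

m6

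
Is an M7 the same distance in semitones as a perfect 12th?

A major seventh spans 11 semitones; a perfect twelfth spans 19 semitones. They differ by 8.

No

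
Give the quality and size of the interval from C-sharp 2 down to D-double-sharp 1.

diminished seventh

Descending from C#2 to D##1 is the same interval as ascending D##1 to C#2.
D to C spans seven letter names (D-E-F-G-A-B-C) — that makes it a seventh of some quality.
A major seventh would be 11 semitones; D##1 to C#2 is 9, two semitones narrower, so the interval is diminished.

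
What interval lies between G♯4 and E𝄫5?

G to E spans six letter names (G-A-B-C-D-E), so the interval is some kind of sixth.
G#4 to Ebb5 spans 6 semitones — three semitones narrower than the major sixth (9) — giving a doubly diminished sixth.

doubly diminished 6th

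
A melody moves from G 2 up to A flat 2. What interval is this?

minor second

G to A spans two letter names (G-A): a second.
A major second would be 2 semitones, but G2 to Ab2 is 1 — one semitone narrower, making it a minor second.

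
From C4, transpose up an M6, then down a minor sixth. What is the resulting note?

C#4

A major sixth up from C4 is A4.
A minor sixth down from A4 is C#4.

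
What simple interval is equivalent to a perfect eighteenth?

Subtracting seven from the interval number removes an octave: 18 − 14 = 4.
Quality carries through unchanged, so the simple form is a perfect fourth.

P4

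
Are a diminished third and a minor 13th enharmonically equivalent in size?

No

A diminished third is 2 semitones but a minor thirteenth is 20 semitones — different sizes.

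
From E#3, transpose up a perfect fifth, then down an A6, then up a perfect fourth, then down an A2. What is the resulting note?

Fb3

E#3 up a perfect fifth → B#3 (7 semitones).
An augmented sixth down from B#3 is D3.
D3 up a perfect fourth → G3 (5 semitones).
Down an augmented second from G3: Fb3 (3 semitones down).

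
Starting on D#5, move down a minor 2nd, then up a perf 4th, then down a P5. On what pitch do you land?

B#4

Down a minor second from D#5: C##5 (1 semitone down).
Up a perfect fourth from C##5: F##5 (5 semitones up).
Down a perfect fifth from F##5: B#4 (7 semitones down).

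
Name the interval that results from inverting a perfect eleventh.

First reduce the compound perfect eleventh to its simple form, a perfect fourth.
Interval numbers invert to sum to nine: 4 + 5 = 9, so a fourth inverts to a fifth.
And perfect stays perfect under inversion, so we get a perfect fifth.

perfect 5th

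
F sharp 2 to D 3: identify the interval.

minor sixth

F to D spans six letter names (F-G-A-B-C-D): a sixth.
F#2 to D3 is 8 semitones, a half step short of the major sixth (9), so this is minor.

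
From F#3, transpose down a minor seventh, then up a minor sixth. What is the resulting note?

E3

A minor seventh down from F#3 is G#2.
A minor sixth up from G#2 is E3.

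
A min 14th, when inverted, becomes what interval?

First reduce the compound minor fourteenth to its simple form, a minor seventh.
Interval numbers invert to sum to nine: 7 + 2 = 9, so a seventh inverts to a second.
The quality also flips — minor becomes major — giving a major second.

major second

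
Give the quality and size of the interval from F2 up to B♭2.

perfect fourth

F to B spans four letter names (F-G-A-B) — that makes it a fourth of some quality.
F2 to Bb2 is 5 semitones, matching the perfect fourth exactly, so the quality is perfect.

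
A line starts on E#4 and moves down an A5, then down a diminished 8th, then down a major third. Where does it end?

F#2

Down an augmented fifth from E#4: A3 (8 semitones down).
Down a diminished octave from A3: A#2 (11 semitones down).
A#2 down a major third → F#2 (4 semitones).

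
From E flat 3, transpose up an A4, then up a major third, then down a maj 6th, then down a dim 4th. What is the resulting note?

B sharp 2

Eb3 up an augmented fourth → A3 (6 semitones).
A3 up a major third → C#4 (4 semitones).
C#4 down a major sixth → E3 (9 semitones).
A diminished fourth down from E3 is B#2.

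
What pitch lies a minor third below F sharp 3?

D sharp 3

The third takes the letter from F down to D.
Moving 3 semitones down from F#3 (the size of a minor third) reaches D#3.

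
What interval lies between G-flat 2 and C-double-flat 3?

diminished fourth

G to C spans four letter names (G-A-B-C), so the interval is some kind of fourth.
Gb2 to Cbb3 spans 4 semitones — one semitone narrower than the perfect fourth (5) — giving a diminished fourth.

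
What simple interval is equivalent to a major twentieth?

Each octave removed subtracts seven from the number: 20 − 14 = 6.
Quality carries through unchanged, so the simple form is a major sixth.

M6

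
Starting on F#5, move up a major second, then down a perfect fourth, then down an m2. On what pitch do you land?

C##5

F#5 up a major second → G#5 (2 semitones).
Down a perfect fourth from G#5: D#5 (5 semitones down).
Down a minor second from D#5: C##5 (1 semitone down).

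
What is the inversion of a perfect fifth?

P4

Interval numbers invert to sum to nine: 5 + 4 = 9, so a fifth inverts to a fourth.
Quality inverts too: perfect stays perfect. That makes the inversion a perfect fourth.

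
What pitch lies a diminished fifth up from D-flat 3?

Five letter names up from D: A.
A diminished fifth spans 6 semitones, so from Db3 the target pitch is Abb3.

A-double-flat 3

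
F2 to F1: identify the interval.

perfect octave

Descending from F2 to F1 is the same interval as ascending F1 to F2.
F to F is the same letter name, plus an octave, so the interval is some kind of octave.
Counting semitones, F1→F2 is 12, which is the perfect octave.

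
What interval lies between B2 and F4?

B to F spans five letter names (B-C-D-E-F), plus an octave, so the interval is some kind of twelfth.
B2 to F4 spans 18 semitones — one semitone narrower than the perfect twelfth (19) — giving a diminished twelfth.
(Equivalently, a compound diminished fifth: a diminished fifth plus an octave.)

diminished twelfth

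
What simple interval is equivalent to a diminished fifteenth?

diminished 8th

Each octave removed subtracts seven from the number: 15 − 7 = 8.
So a diminished fifteenth is an octave plus a diminished octave. The quality is unchanged.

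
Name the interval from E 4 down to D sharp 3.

minor 9th

Descending from E4 to D#3 is the same interval as ascending D#3 to E4.
D to E spans two letter names (D-E), plus an octave, so the interval is some kind of ninth.
D#3 to E4 is 13 semitones, a half step short of the major ninth (14), so this is minor.
(Equivalently, a compound minor second: a minor second plus an octave.)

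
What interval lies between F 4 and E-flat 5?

F to E spans seven letter names (F-G-A-B-C-D-E) — that makes it a seventh of some quality.
F4 to Eb5 is 10 semitones, a half step short of the major seventh (11), so this is minor.

minor seventh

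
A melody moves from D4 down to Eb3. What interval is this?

Descending from D4 to Eb3 is the same interval as ascending Eb3 to D4.
E to D spans seven letter names (E-F-G-A-B-C-D): a seventh.
Eb3 to D4 is 11 semitones, matching the major seventh exactly, so the quality is major.

major seventh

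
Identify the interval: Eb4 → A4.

E to A spans four letter names (E-F-G-A): a fourth.
A perfect fourth would be 5 semitones; Eb4 to A4 is 6, one semitone wider, so the interval is augmented.

augmented fourth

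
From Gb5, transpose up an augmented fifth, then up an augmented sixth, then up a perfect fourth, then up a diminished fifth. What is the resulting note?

B7

An augmented fifth up from Gb5 is D6.
D6 up an augmented sixth → B#6 (10 semitones).
A perfect fourth up from B#6 is E#7.
A diminished fifth up from E#7 is B7.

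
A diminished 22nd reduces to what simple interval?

d8

Subtracting seven from the interval number removes an octave: 22 − 14 = 8.
That makes a diminished twenty-second a compound diminished octave — 2 octaves plus a diminished octave.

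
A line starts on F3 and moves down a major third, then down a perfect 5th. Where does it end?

A major third down from F3 is Db3.
Db3 down a perfect fifth → Gb2 (7 semitones).

Gb2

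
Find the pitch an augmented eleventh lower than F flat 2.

C double-flat 1

Counting four letter names plus an octave down from F lands on C.
Moving 18 semitones down from Fb2 (the size of an augmented eleventh) reaches Cbb1.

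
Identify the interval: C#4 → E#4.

M3

C to E spans three letter names (C-D-E): a third.
Counting semitones, C#4→E#4 is 4, which is the major third.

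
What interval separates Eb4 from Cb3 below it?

major 10th

Descending from Eb4 to Cb3 is the same interval as ascending Cb3 to Eb4.
C to E spans three letter names (C-D-E), plus an octave, so the interval is some kind of tenth.
Counting semitones, Cb3→Eb4 is 16, which is the major tenth.
(Equivalently, a compound major third: a major third plus an octave.)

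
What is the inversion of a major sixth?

Interval numbers invert to sum to nine: 6 + 3 = 9, so a sixth inverts to a third.
The quality also flips — major becomes minor — giving a minor third.

minor third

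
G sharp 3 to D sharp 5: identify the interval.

P12

G to D spans five letter names (G-A-B-C-D), plus an octave: a twelfth.
Counting semitones, G#3→D#5 is 19, which is the perfect twelfth.
(Equivalently, a compound perfect fifth: a perfect fifth plus an octave.)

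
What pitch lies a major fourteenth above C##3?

B##4

Seven letters up from C (plus an octave) reaches B.
A major fourteenth is 23 semitones; 23 semitones up from C##3 gives B##4.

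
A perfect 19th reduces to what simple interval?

P5

Take out 2 octaves (14 from the number): 19 − 14 = 5.
Quality carries through unchanged, so the simple form is a perfect fifth.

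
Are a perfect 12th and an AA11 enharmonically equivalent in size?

A perfect twelfth spans 19 semitones, and a doubly augmented eleventh also spans 19 semitones — they're enharmonic.

Yes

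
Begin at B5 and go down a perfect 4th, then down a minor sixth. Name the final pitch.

A perfect fourth down from B5 is F#5.
F#5 down a minor sixth → A#4 (8 semitones).

A#4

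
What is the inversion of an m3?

M6

The rule of nine gives the new number: 9 − 3 = 6, so a third becomes a sixth.
The quality also flips — minor becomes major — giving a major sixth.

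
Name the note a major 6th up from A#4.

The sixth takes the letter from A up to F.
A major sixth is 9 semitones; 9 semitones up from A#4 gives F##5.

F##5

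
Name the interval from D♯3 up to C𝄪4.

major seventh

D to C spans seven letter names (D-E-F-G-A-B-C): a seventh.
D#3 to C##4 is 11 semitones, matching the major seventh exactly, so the quality is major.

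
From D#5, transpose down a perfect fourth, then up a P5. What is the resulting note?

E#5

D#5 down a perfect fourth → A#4 (5 semitones).
Up a perfect fifth from A#4: E#5 (7 semitones up).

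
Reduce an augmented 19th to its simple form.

augmented 5th

Each octave removed subtracts seven from the number: 19 − 14 = 5.
Quality carries through unchanged, so the simple form is an augmented fifth.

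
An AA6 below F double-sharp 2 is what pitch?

Counting six letter names down from F lands on A.
A doubly augmented sixth spans 11 semitones, so from F##2 the target pitch is Ab1.

A flat 1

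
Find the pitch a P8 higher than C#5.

The letter stays C (same as the start), shifted an octave up.
Moving 12 semitones up from C#5 (the size of a perfect octave) reaches C#6.

C#6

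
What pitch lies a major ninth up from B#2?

Two letters up from B (plus an octave) reaches C.
Moving 14 semitones up from B#2 (the size of a major ninth) reaches C##4.

C##4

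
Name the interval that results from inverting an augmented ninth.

diminished 7th

First reduce the compound augmented ninth to its simple form, an augmented second.
Interval numbers invert to sum to nine: 2 + 7 = 9, so a second inverts to a seventh.
Quality inverts too: augmented becomes diminished. That makes the inversion a diminished seventh.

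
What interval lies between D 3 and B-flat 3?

D to B spans six letter names (D-E-F-G-A-B), so the interval is some kind of sixth.
A major sixth would be 9 semitones, but D3 to Bb3 is 8 — one semitone narrower, making it a minor sixth.

minor 6th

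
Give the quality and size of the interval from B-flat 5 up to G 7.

B to G spans six letter names (B-C-D-E-F-G), plus an octave, so the interval is some kind of thirteenth.
The major thirteenth spans 21 semitones, and Bb5 to G7 is exactly 21 semitones — so this is a major thirteenth.
(Equivalently, a compound major sixth: a major sixth plus an octave.)

major thirteenth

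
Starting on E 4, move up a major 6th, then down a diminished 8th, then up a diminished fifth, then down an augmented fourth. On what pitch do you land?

A major sixth up from E4 is C#5.
A diminished octave down from C#5 is C##4.
Up a diminished fifth from C##4: G#4 (6 semitones up).
Down an augmented fourth from G#4: D4 (6 semitones down).

D 4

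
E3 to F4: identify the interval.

minor ninth

E to F spans two letter names (E-F), plus an octave — that makes it a ninth of some quality.
A major ninth would be 14 semitones, but E3 to F4 is 13 — one semitone narrower, making it a minor ninth.
(Equivalently, a compound minor second: a minor second plus an octave.)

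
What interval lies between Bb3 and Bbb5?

B to B is the same letter name, plus 2 octaves, so the interval is some kind of fifteenth.
The perfect fifteenth is 24 semitones; here we have 23, one semitone narrower: diminished.
(Equivalently, a compound diminished octave: a diminished octave plus an octave.)

diminished fifteenth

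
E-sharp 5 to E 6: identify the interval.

E to E is the same letter name, plus an octave, so the interval is some kind of octave.
E#5 to E6 spans 11 semitones — one semitone narrower than the perfect octave (12) — giving a diminished octave.

d8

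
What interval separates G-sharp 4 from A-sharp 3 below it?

minor seventh

Descending from G#4 to A#3 is the same interval as ascending A#3 to G#4.
A to G spans seven letter names (A-B-C-D-E-F-G): a seventh.
A major seventh would be 11 semitones, but A#3 to G#4 is 10 — one semitone narrower, making it a minor seventh.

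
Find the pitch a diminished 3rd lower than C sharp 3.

A double-sharp 2

Three letter names down from C: A.
Moving 2 semitones down from C#3 (the size of a diminished third) reaches A##2.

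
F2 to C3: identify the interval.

P5

F to C spans five letter names (F-G-A-B-C), so the interval is some kind of fifth.
The perfect fifth spans 7 semitones, and F2 to C3 is exactly 7 semitones — so this is a perfect fifth.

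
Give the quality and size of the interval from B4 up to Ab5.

diminished 7th

B to A spans seven letter names (B-C-D-E-F-G-A): a seventh.
The major seventh is 11 semitones; here we have 9, two semitones narrower: diminished.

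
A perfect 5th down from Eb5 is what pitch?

Ab4

The fifth takes the letter from E down to A.
Moving 7 semitones down from Eb5 (the size of a perfect fifth) reaches Ab4.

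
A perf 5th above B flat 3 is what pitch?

Five letter names up from B: F.
A perfect fifth is 7 semitones; 7 semitones up from Bb3 gives F4.

F 4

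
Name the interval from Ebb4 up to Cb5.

major sixth

E to C spans six letter names (E-F-G-A-B-C) — that makes it a sixth of some quality.
Counting semitones, Ebb4→Cb5 is 9, which is the major sixth.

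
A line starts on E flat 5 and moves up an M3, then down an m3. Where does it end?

Eb5 up a major third → G5 (4 semitones).
A minor third down from G5 is E5.

E 5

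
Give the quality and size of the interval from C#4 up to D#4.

C to D spans two letter names (C-D): a second.
Counting semitones, C#4→D#4 is 2, which is the major second.

major second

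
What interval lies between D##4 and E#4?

m2

D to E spans two letter names (D-E): a second.
D##4 to E#4 is 1 semitone, a half step short of the major second (2), so this is minor.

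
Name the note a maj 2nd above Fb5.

Gb5

Counting two letter names up from F lands on G.
A major second spans 2 semitones, so from Fb5 the target pitch is Gb5.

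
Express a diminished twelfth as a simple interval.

Take out an octave (7 from the number): 12 − 7 = 5.
That makes a diminished twelfth a compound diminished fifth — an octave plus a diminished fifth.

diminished fifth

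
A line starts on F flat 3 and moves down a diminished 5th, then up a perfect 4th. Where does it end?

Down a diminished fifth from Fb3: Bb2 (6 semitones down).
Up a perfect fourth from Bb2: Eb3 (5 semitones up).

E flat 3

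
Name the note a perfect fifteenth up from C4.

For a fifteenth the letter name doesn't change: still C, two octaves up.
A perfect fifteenth is 24 semitones; 24 semitones up from C4 gives C6.

C6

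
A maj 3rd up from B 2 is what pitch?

D-sharp 3

The third takes the letter from B up to D.
A major third is 4 semitones; 4 semitones up from B2 gives D#3.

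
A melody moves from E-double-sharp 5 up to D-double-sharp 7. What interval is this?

E to D spans seven letter names (E-F-G-A-B-C-D), plus an octave: a fourteenth.
At 22 semitones, E##5→D##7 falls one short of a major fourteenth: minor.
(Equivalently, a compound minor seventh: a minor seventh plus an octave.)

minor 14th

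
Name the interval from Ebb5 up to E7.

doubly augmented fifteenth

E to E is the same letter name, plus 2 octaves — that makes it a fifteenth of some quality.
Ebb5 to E7 spans 26 semitones — two semitones wider than the perfect fifteenth (24) — giving a doubly augmented fifteenth.
(Equivalently, a compound doubly augmented octave: a doubly augmented octave plus an octave.)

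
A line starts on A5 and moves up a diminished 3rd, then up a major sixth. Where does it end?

Ab6

A5 up a diminished third → Cb6 (2 semitones).
A major sixth up from Cb6 is Ab6.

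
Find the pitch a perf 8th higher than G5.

The letter stays G (same as the start), shifted an octave up.
A perfect octave is 12 semitones; 12 semitones up from G5 gives G6.

G6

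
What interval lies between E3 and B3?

E to B spans five letter names (E-F-G-A-B): a fifth.
The perfect fifth spans 7 semitones, and E3 to B3 is exactly 7 semitones — so this is a perfect fifth.

perfect fifth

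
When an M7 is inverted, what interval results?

minor 2nd

The rule of nine gives the new number: 9 − 7 = 2, so a seventh becomes a second.
Quality inverts too: major becomes minor. That makes the inversion a minor second.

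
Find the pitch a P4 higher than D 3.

Counting four letter names up from D lands on G.
A perfect fourth is 5 semitones; 5 semitones up from D3 gives G3.

G 3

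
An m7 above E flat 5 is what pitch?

D flat 6

Counting seven letter names up from E lands on D.
Moving 10 semitones up from Eb5 (the size of a minor seventh) reaches Db6.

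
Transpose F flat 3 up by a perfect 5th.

C flat 4

The fifth takes the letter from F up to C.
A perfect fifth spans 7 semitones, so from Fb3 the target pitch is Cb4.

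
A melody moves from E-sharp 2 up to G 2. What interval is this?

E to G spans three letter names (E-F-G) — that makes it a third of some quality.
E#2 to G2 spans 2 semitones — two semitones narrower than the major third (4) — giving a diminished third.

diminished third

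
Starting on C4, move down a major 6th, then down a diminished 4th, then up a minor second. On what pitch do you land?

C3

A major sixth down from C4 is Eb3.
A diminished fourth down from Eb3 is B2.
Up a minor second from B2: C3 (1 semitone up).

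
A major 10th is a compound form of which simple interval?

Subtracting seven from the interval number removes an octave: 10 − 7 = 3.
So a major tenth is an octave plus a major third. The quality is unchanged.

major 3rd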